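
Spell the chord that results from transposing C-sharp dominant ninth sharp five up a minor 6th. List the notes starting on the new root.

A minor 6th up from C-sharp is A, so the new chord is A dominant ninth sharp five.
root → A
3rd (major 3rd) → C-sharp
5th (augmented 5th) → E-sharp
7th (minor 7th) → G
9th (major 9th) → B

A, C-sharp, E-sharp, G, B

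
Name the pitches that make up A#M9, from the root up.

A♯  C𝄪  E♯  G𝄪  B♯

A#M9 is a major ninth built on A♯.
Root: A♯
Major 3rd (3rd): C𝄪
Perfect 5th (5th): E♯
Major 7th (7th): G𝄪
Major 9th (9th): B♯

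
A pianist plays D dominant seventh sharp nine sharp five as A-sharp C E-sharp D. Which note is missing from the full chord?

F-sharp

The full D dominant seventh sharp nine sharp five chord is D, F-sharp, A-sharp, C, E-sharp.
Comparing with the voicing, the major 3rd (3rd) — F-sharp — is absent.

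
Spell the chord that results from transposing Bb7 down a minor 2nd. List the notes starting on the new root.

B♭ down a minor 2nd → A. New chord: A dominant seventh.
Root: A
Major 3rd (3rd): C♯
Perfect 5th (5th): E
Minor 7th (7th): G

A C♯ E G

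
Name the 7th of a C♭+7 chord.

C♭+7 is built on Cb; its 7th is a minor 7th above the root.
A seventh above C uses the letter B, and the minor 7th above Cb is Bbb.

Bbb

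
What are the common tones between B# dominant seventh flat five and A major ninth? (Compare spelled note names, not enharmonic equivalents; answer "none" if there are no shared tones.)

none

B# dominant seventh flat five: B-sharp D-double-sharp F-sharp A-sharp
A major ninth: A C-sharp E G-sharp B
Common to both → none.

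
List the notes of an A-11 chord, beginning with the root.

A-11: minor eleventh on A.
Root: A
Minor 3rd (3rd): C
Perfect 5th (5th): E
Minor 7th (7th): G
Major 9th (9th): B
Perfect 11th (11th): D

A, C, E, G, B, D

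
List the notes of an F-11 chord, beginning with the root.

F Ab C Eb G Bb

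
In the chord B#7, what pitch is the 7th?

B#7 is built on B♯; its 7th is a minor 7th above the root.
A seventh above B uses the letter A, and the minor 7th above B♯ is A♯.

A♯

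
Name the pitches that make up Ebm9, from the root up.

Eb, Gb, Bb, Db, F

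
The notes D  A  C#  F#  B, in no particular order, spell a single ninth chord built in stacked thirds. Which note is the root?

B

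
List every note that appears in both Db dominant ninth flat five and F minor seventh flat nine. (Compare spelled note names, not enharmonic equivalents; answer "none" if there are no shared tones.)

Db dominant ninth flat five: D-flat F A-double-flat C-flat E-flat
F minor seventh flat nine: F A-flat C E-flat G-flat
Common to both → F, E-flat.

F, E-flat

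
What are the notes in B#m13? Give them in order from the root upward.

B#, D#, F##, A#, C##, E#, G##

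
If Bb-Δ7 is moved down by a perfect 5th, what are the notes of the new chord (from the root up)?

A perfect 5th down from Bb is Eb, so the new chord is Eb minor-major seventh.
- root: Eb
- minor 3rd: Gb
- perfect 5th: Bb
- major 7th: D

Eb, Gb, Bb, D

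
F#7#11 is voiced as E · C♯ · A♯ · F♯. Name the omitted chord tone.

B♯

The full F#7#11 chord is F♯, A♯, C♯, E, B♯.
Comparing with the voicing, the augmented 11th (11th) — B♯ — is absent.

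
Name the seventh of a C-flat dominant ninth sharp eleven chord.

B𝄫

C-flat dominant ninth sharp eleven is built on C♭; its 7th is a minor 7th above the root.
A seventh above C uses the letter B, and the minor 7th above C♭ is B𝄫.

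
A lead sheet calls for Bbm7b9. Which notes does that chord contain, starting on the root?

Bb Db F Ab Cb

Bbm7b9: minor seventh flat nine on Bb.
root → Bb
3rd (minor 3rd) → Db
5th (perfect 5th) → F
7th (minor 7th) → Ab
9th (minor 9th) → Cb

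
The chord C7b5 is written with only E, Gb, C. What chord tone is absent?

Bb

C7b5 = C, E, Gb, Bb. The voicing lacks the 7th (minor 7th), Bb.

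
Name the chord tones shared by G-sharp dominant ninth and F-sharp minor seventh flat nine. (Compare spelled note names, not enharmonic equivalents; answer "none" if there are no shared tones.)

F-sharp

G-sharp dominant ninth: G-sharp B-sharp D-sharp F-sharp A-sharp
F-sharp minor seventh flat nine: F-sharp A C-sharp E G
Common to both → F-sharp.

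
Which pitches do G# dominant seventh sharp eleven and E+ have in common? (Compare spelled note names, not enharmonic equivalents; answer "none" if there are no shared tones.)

G#, B#

G# dominant seventh sharp eleven = G#, B#, D#, F#, C##.
E+ = E, G#, B#.
Shared: G#, B#.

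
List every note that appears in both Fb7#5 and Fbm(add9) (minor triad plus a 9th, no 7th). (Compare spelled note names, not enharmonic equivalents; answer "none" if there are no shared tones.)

Fb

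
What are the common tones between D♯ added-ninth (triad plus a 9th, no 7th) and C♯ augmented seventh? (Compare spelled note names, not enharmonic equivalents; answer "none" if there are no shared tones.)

E-sharp

D♯ added-ninth: D-sharp F-double-sharp A-sharp E-sharp
C♯ augmented seventh: C-sharp E-sharp G-double-sharp B
Common to both → E-sharp.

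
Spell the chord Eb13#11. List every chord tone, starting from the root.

E♭, G, B♭, D♭, F, A, C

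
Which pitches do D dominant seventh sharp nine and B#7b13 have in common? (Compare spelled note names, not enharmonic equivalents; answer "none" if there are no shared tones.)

none

D dominant seventh sharp nine: D F# A C E#
B#7b13: B# D## F## A# G#
Common to both → none.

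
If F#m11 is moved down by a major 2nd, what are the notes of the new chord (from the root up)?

A major 2nd down from F# is E, so the new chord is E minor eleventh.
- root: E
- minor 3rd: G
- perfect 5th: B
- minor 7th: D
- major 9th: F#
- perfect 11th: A

E  G  B  D  F#  A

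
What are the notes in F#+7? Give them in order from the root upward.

Root F#, quality augmented seventh:
root → F#
3rd (major 3rd) → A#
5th (augmented 5th) → C##
7th (minor 7th) → E

F# – A# – C## – E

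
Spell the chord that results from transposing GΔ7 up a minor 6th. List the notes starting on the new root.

A minor 6th up from G is Eb, so the new chord is Eb major seventh.
- root: Eb
- major 3rd: G
- perfect 5th: Bb
- major 7th: D

Eb  G  Bb  D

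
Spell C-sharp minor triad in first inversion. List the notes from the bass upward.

C-sharp minor triad = C♯–E–G♯; first inversion → third (E) lowest.

E, G♯, C♯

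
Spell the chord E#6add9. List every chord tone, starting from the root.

E#, G##, B#, C##, F##

Root E#, quality six-nine:
- root: E#
- major 3rd: G##
- perfect 5th: B#
- major 6th: C##
- major 9th: F##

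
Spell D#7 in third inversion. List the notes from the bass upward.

In root position, D#7 is D#–F##–A#–C#.
Third inversion puts the seventh (C#) in the bass.

C#, D#, F##, A#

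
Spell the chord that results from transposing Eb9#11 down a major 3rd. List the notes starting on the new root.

Transposed root: Eb → Cb (major 3rd down). So we spell Cb dominant ninth sharp eleven:
root → Cb
3rd (major 3rd) → Eb
5th (perfect 5th) → Gb
7th (minor 7th) → Bbb
9th (major 9th) → Db
11th (augmented 11th) → F

Cb  Eb  Gb  Bbb  Db  F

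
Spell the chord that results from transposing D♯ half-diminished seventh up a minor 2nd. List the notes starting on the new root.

E, G, B-flat, D

D-sharp up a minor 2nd → E. New chord: E half-diminished seventh.
- root: E
- minor 3rd: G
- diminished 5th: B-flat
- minor 7th: D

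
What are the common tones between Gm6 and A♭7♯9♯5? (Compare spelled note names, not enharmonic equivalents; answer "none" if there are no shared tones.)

E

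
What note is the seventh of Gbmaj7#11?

Root of Gbmaj7#11 = G♭. The 7th is a major 7th: G♭ up a major 7th → F.

F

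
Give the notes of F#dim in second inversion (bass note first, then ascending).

C, F#, A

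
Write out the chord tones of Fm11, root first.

Fm11: minor eleventh on F.
- root: F
- minor 3rd: Ab
- perfect 5th: C
- minor 7th: Eb
- major 9th: G
- perfect 11th: Bb

F – Ab – C – Eb – G – Bb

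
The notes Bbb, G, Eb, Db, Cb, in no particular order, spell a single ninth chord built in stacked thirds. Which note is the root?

Cb

Arranged so that each adjacent pair is a third by letter name: Cb – Eb – G – Bbb – Db.
The bottom of that stack, Cb, is the root (this is Cb dominant ninth sharp five).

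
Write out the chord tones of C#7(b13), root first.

C#7(b13) is a dominant seventh flat thirteen built on C#.
C# — root
E# — major 3rd
G# — perfect 5th
B — minor 7th
A — minor 13th

C#  E#  G#  B  A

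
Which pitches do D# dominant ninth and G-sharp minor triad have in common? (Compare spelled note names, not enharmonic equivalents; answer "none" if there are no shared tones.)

D# dominant ninth: D-sharp F-double-sharp A-sharp C-sharp E-sharp
G-sharp minor triad: G-sharp B D-sharp
Common to both → D-sharp.

D-sharp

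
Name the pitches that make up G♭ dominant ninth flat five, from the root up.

Gb – Bb – Dbb – Fb – Ab

Root Gb, quality dominant ninth flat five:
- root: Gb
- major 3rd: Bb
- diminished 5th: Dbb
- minor 7th: Fb
- major 9th: Ab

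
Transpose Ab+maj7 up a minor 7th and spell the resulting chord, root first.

A♭ up a minor 7th → G♭. New chord: G♭ augmented major seventh.
G♭ — root
B♭ — major 3rd
D — augmented 5th
F — major 7th

G♭ – B♭ – D – F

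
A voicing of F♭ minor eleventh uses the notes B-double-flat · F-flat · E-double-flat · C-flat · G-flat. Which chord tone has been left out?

F♭ minor eleventh = F-flat, A-double-flat, C-flat, E-double-flat, G-flat, B-double-flat. The voicing lacks the 3rd (minor 3rd), A-double-flat.

A-double-flat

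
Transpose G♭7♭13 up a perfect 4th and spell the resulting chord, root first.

C♭, E♭, G♭, B𝄫, A𝄫

A perfect 4th up from G♭ is C♭, so the new chord is C♭ dominant seventh flat thirteen.
Root: C♭
Major 3rd (3rd): E♭
Perfect 5th (5th): G♭
Minor 7th (7th): B𝄫
Minor 13th (13th): A𝄫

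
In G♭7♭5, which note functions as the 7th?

G♭7♭5 is built on G♭; its 7th is a minor 7th above the root.
A seventh above G uses the letter F, and the minor 7th above G♭ is F♭.

F♭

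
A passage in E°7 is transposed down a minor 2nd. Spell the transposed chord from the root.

D# F# A C

E down a minor 2nd → D#. New chord: D# diminished seventh.
- root: D#
- minor 3rd: F#
- diminished 5th: A
- diminished 7th: C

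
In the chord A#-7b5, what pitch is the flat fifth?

E

A#-7b5 is built on A#; its 5th is a diminished 5th above the root.
A fifth above A uses the letter E, and the diminished 5th above A# is E.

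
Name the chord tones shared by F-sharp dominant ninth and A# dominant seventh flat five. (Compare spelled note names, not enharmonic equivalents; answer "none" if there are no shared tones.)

F-sharp dominant ninth = F-sharp, A-sharp, C-sharp, E, G-sharp.
A# dominant seventh flat five = A-sharp, C-double-sharp, E, G-sharp.
Shared: A-sharp, E, G-sharp.

A-sharp – E – G-sharp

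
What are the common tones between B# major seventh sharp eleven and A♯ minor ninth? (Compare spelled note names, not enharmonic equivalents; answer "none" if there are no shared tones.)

B# major seventh sharp eleven = B-sharp, D-double-sharp, F-double-sharp, A-double-sharp, E-double-sharp.
A♯ minor ninth = A-sharp, C-sharp, E-sharp, G-sharp, B-sharp.
Shared: B-sharp.

B-sharp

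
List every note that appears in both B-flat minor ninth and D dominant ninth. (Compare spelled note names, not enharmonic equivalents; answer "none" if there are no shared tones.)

B-flat minor ninth = B-flat, D-flat, F, A-flat, C.
D dominant ninth = D, F-sharp, A, C, E.
Shared: C.

C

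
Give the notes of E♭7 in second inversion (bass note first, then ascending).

E♭7 = Eb–G–Bb–Db; second inversion → fifth (Bb) lowest.

Bb – Db – Eb – G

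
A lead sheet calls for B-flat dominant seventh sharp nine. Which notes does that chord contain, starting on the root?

B♭, D, F, A♭, C♯

B-flat dominant seventh sharp nine: dominant seventh sharp nine on B♭.
Root: B♭
Major 3rd (3rd): D
Perfect 5th (5th): F
Minor 7th (7th): A♭
Augmented 9th (9th): C♯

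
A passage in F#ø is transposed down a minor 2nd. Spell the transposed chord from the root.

E♯ G♯ B D♯

F♯ down a minor 2nd → E♯. New chord: E♯ half-diminished seventh.
root → E♯
3rd (minor 3rd) → G♯
5th (diminished 5th) → B
7th (minor 7th) → D♯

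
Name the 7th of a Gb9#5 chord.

Root of Gb9#5 = Gb. The 7th is a minor 7th: Gb up a minor 7th → Fb.

Fb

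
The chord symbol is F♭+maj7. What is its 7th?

Eb

F♭+maj7 is built on Fb; its 7th is a major 7th above the root.
A seventh above F uses the letter E, and the major 7th above Fb is Eb.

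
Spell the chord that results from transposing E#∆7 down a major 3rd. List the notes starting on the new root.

E# down a major 3rd → C#. New chord: C# major seventh.
root → C#
3rd (major 3rd) → E#
5th (perfect 5th) → G#
7th (major 7th) → B#

C#  E#  G#  B#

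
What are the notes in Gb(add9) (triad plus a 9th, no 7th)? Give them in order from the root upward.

Gb(add9): added-ninth on G♭.
Root: G♭
Major 3rd (3rd): B♭
Perfect 5th (5th): D♭
Major 9th (9th): A♭

G♭ B♭ D♭ A♭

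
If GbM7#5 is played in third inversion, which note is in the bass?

GbM7#5 = Gb–Bb–D–F. Third inversion → seventh in the bass = F.

F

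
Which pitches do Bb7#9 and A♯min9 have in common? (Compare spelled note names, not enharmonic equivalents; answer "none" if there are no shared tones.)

Bb7#9 = Bb, D, F, Ab, C#.
A♯min9 = A#, C#, E#, G#, B#.
Shared: C#.

C#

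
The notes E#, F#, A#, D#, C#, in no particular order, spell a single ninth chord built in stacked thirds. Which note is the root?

D#

Arranged so that each adjacent pair is a third by letter name: D# – F# – A# – C# – E#.
The bottom of that stack, D#, is the root (this is D# minor ninth).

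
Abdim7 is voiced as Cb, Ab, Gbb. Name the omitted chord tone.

Ebb

Abdim7 = Ab, Cb, Ebb, Gbb. The voicing lacks the 5th (diminished 5th), Ebb.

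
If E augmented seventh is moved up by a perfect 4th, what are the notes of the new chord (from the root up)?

A perfect 4th up from E is A, so the new chord is A augmented seventh.
Root: A
Major 3rd (3rd): C-sharp
Augmented 5th (5th): E-sharp
Minor 7th (7th): G

A  C-sharp  E-sharp  G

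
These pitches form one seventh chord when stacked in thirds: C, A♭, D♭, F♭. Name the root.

Stacking in thirds gives D♭ – F♭ – A♭ – C, so D♭ is the root — D♭ minor-major seventh.

D♭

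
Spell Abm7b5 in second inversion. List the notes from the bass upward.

In root position, Abm7b5 is Ab–Cb–Ebb–Gb.
Second inversion puts the fifth (Ebb) in the bass.

Ebb – Gb – Ab – Cb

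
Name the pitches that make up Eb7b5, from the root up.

Eb7b5 is a dominant seventh flat five built on E♭.
root → E♭
3rd (major 3rd) → G
5th (diminished 5th) → B𝄫
7th (minor 7th) → D♭

E♭, G, B𝄫, D♭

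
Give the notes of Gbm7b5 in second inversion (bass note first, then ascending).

In root position, Gbm7b5 is Gb–Bbb–Dbb–Fb.
Second inversion puts the fifth (Dbb) in the bass.

Dbb  Fb  Gb  Bbb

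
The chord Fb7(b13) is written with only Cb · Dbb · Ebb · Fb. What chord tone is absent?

Ab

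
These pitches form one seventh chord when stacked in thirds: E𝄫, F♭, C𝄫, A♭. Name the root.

F♭

Stacking in thirds gives F♭ – A♭ – C𝄫 – E𝄫, so F♭ is the root — F♭ dominant seventh flat five.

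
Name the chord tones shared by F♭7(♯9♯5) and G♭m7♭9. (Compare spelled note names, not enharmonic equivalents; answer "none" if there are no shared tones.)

Fb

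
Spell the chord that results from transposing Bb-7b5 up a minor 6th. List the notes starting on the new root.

Bb up a minor 6th → Gb. New chord: Gb half-diminished seventh.
- root: Gb
- minor 3rd: Bbb
- diminished 5th: Dbb
- minor 7th: Fb

Gb – Bbb – Dbb – Fb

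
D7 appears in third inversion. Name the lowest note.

C

D7 = D–F#–A–C. Third inversion → seventh in the bass = C.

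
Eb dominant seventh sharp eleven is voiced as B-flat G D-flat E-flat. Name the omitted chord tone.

A

Eb dominant seventh sharp eleven = E-flat, G, B-flat, D-flat, A. The voicing lacks the 11th (augmented 11th), A.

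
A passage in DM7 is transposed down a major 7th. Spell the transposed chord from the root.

D down a major 7th → Eb. New chord: Eb major seventh.
Eb — root
G — major 3rd
Bb — perfect 5th
D — major 7th

Eb  G  Bb  D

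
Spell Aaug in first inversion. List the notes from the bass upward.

C#, E#, A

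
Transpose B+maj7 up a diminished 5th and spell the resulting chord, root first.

B up a diminished 5th → F. New chord: F augmented major seventh.
- root: F
- major 3rd: A
- augmented 5th: C♯
- major 7th: E

F – A – C♯ – E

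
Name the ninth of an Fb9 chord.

Root of Fb9 = Fb. The 9th is a major 9th: Fb up a major 9th → Gb.

Gb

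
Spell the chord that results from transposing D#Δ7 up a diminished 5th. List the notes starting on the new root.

A, C#, E, G#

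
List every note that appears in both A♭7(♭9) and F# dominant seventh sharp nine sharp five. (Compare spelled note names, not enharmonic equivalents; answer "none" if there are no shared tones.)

none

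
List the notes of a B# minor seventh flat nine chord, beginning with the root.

Root B♯, quality minor seventh flat nine:
B♯ — root
D♯ — minor 3rd
F𝄪 — perfect 5th
A♯ — minor 7th
C♯ — minor 9th

B♯  D♯  F𝄪  A♯  C♯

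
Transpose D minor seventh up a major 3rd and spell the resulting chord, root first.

A major 3rd up from D is F#, so the new chord is F# minor seventh.
Root: F#
Minor 3rd (3rd): A
Perfect 5th (5th): C#
Minor 7th (7th): E

F#  A  C#  E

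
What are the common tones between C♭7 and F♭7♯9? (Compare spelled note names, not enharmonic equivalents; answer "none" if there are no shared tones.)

C♭7 = C♭, E♭, G♭, B𝄫.
F♭7♯9 = F♭, A♭, C♭, E𝄫, G.
Shared: C♭.

C♭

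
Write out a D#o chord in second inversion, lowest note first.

A  D#  F#

D#o = D#–F#–A; second inversion → fifth (A) lowest.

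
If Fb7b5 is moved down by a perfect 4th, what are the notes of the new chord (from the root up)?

Cb  Eb  Gbb  Bbb

Transposed root: Fb → Cb (perfect 4th down). So we spell Cb dominant seventh flat five:
- root: Cb
- major 3rd: Eb
- diminished 5th: Gbb
- minor 7th: Bbb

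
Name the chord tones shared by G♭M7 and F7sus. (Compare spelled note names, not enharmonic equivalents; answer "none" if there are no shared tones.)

Bb, F

G♭M7: Gb Bb Db F
F7sus: F Bb C Eb
Common to both → Bb, F.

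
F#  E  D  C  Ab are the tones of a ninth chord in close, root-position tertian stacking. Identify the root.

Stacking in thirds gives D – F# – Ab – C – E, so D is the root — D dominant ninth flat five.

D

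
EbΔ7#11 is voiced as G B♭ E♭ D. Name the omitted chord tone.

The full EbΔ7#11 chord is E♭, G, B♭, D, A.
Comparing with the voicing, the augmented 11th (11th) — A — is absent.

A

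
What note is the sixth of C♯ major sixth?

A-sharp

Root of C♯ major sixth = C-sharp. The 6th is a major 6th: C-sharp up a major 6th → A-sharp.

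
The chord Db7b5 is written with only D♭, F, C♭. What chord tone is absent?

The full Db7b5 chord is D♭, F, A𝄫, C♭.
Comparing with the voicing, the diminished 5th (5th) — A𝄫 — is absent.

A𝄫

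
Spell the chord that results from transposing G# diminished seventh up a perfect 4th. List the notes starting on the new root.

A perfect 4th up from G# is C#, so the new chord is C# diminished seventh.
root → C#
3rd (minor 3rd) → E
5th (diminished 5th) → G
7th (diminished 7th) → Bb

C# E G Bb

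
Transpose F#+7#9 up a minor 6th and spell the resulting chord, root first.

D – F# – A# – C – E#

A minor 6th up from F# is D, so the new chord is D dominant seventh sharp nine sharp five.
D — root
F# — major 3rd
A# — augmented 5th
C — minor 7th
E# — augmented 9th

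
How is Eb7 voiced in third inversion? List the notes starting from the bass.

In root position, Eb7 is Eb–G–Bb–Db.
Third inversion puts the seventh (Db) in the bass.

Db, Eb, G, Bb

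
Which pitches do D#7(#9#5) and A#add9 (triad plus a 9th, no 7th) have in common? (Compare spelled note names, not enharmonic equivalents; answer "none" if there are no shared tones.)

none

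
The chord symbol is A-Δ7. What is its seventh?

G#

Root of A-Δ7 = A. The 7th is a major 7th: A up a major 7th → G#.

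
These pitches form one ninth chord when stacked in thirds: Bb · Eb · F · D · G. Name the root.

Eb

Arranged so that each adjacent pair is a third by letter name: Eb – G – Bb – D – F.
The bottom of that stack, Eb, is the root (this is Eb major ninth).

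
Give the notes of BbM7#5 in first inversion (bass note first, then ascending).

D, F#, A, Bb

In root position, BbM7#5 is Bb–D–F#–A.
First inversion puts the third (D) in the bass.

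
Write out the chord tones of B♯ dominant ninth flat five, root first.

Root B♯, quality dominant ninth flat five:
Root: B♯
Major 3rd (3rd): D𝄪
Diminished 5th (5th): F♯
Minor 7th (7th): A♯
Major 9th (9th): C𝄪

B♯, D𝄪, F♯, A♯, C𝄪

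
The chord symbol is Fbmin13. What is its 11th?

Root of Fbmin13 = Fb. The 11th is a perfect 11th: Fb up a perfect 11th → Bbb.

Bbb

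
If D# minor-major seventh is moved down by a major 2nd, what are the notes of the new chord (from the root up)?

D♯ down a major 2nd → C♯. New chord: C♯ minor-major seventh.
Root: C♯
Minor 3rd (3rd): E
Perfect 5th (5th): G♯
Major 7th (7th): B♯

C♯  E  G♯  B♯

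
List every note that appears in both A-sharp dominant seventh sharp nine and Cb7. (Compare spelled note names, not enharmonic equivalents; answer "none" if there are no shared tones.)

A-sharp dominant seventh sharp nine = A#, C##, E#, G#, B##.
Cb7 = Cb, Eb, Gb, Bbb.
Shared: none.

none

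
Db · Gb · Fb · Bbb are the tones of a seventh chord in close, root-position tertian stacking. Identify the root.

Arranged so that each adjacent pair is a third by letter name: Gb – Bbb – Db – Fb.
The bottom of that stack, Gb, is the root (this is Gb minor seventh).

Gb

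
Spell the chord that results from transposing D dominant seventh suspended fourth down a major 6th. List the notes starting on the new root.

D down a major 6th → F. New chord: F dominant seventh suspended fourth.
- root: F
- perfect 4th: B♭
- perfect 5th: C
- minor 7th: E♭

F, B♭, C, E♭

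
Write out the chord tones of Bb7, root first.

Root B♭, quality dominant seventh:
Root: B♭
Major 3rd (3rd): D
Perfect 5th (5th): F
Minor 7th (7th): A♭

B♭  D  F  A♭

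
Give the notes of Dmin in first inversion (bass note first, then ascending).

Dmin = D–F–A; first inversion → third (F) lowest.

F A D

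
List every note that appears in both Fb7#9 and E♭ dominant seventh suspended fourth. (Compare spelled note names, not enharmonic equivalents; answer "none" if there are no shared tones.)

Fb7#9: Fb Ab Cb Ebb G
E♭ dominant seventh suspended fourth: Eb Ab Bb Db
Common to both → Ab.

Ab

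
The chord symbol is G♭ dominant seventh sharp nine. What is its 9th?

A

Root of G♭ dominant seventh sharp nine = Gb. The 9th is an augmented 9th: Gb up an augmented 9th → A.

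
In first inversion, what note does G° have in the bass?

Bb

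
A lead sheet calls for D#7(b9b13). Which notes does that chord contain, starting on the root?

D#7(b9b13): dominant seventh flat nine flat thirteen on D#.
root → D#
3rd (major 3rd) → F##
5th (perfect 5th) → A#
7th (minor 7th) → C#
9th (minor 9th) → E
13th (minor 13th) → B

D# F## A# C# E B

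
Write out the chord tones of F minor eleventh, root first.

F, A-flat, C, E-flat, G, B-flat

F minor eleventh: minor eleventh on F.
root → F
3rd (minor 3rd) → A-flat
5th (perfect 5th) → C
7th (minor 7th) → E-flat
9th (major 9th) → G
11th (perfect 11th) → B-flat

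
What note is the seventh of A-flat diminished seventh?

G𝄫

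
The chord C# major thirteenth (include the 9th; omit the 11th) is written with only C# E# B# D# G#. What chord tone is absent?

A#

The full C# major thirteenth chord is C#, E#, G#, B#, D#, A#.
Comparing with the voicing, the major 13th (13th) — A# — is absent.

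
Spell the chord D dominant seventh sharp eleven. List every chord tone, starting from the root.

D dominant seventh sharp eleven: dominant seventh sharp eleven on D.
Root: D
Major 3rd (3rd): F#
Perfect 5th (5th): A
Minor 7th (7th): C
Augmented 11th (11th): G#

D F# A C G#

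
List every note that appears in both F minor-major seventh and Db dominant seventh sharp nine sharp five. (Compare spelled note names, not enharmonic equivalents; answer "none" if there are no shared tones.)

F  E

F minor-major seventh = F, A-flat, C, E.
Db dominant seventh sharp nine sharp five = D-flat, F, A, C-flat, E.
Shared: F, E.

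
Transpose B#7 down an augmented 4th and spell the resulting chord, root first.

An augmented 4th down from B# is F#, so the new chord is F# dominant seventh.
F# — root
A# — major 3rd
C# — perfect 5th
E — minor 7th

F#  A#  C#  E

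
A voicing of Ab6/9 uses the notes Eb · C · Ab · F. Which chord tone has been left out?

Ab6/9 = Ab, C, Eb, F, Bb. The voicing lacks the 9th (major 9th), Bb.

Bb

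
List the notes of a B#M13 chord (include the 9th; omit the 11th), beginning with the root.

Root B#, quality major thirteenth:
- root: B#
- major 3rd: D##
- perfect 5th: F##
- major 7th: A##
- major 9th: C##
- major 13th: G##

B#, D##, F##, A##, C##, G##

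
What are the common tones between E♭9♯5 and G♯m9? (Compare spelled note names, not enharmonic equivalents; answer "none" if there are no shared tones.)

B

E♭9♯5: Eb G B Db F
G♯m9: G# B D# F# A#
Common to both → B.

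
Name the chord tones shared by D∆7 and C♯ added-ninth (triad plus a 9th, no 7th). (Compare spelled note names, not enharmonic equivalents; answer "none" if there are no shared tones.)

C#

D∆7 = D, F#, A, C#.
C♯ added-ninth = C#, E#, G#, D#.
Shared: C#.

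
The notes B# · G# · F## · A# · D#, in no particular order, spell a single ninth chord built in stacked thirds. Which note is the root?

G#

Arranged so that each adjacent pair is a third by letter name: G# – B# – D# – F## – A#.
The bottom of that stack, G#, is the root (this is G# major ninth).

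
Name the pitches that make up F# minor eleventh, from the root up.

Root F-sharp, quality minor eleventh:
F-sharp — root
A — minor 3rd
C-sharp — perfect 5th
E — minor 7th
G-sharp — major 9th
B — perfect 11th

F-sharp – A – C-sharp – E – G-sharp – B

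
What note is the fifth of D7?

D7 is built on D; its 5th is a perfect 5th above the root.
A fifth above D uses the letter A, and the perfect 5th above D is A.

A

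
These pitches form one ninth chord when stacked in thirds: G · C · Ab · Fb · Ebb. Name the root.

Fb

Stacking in thirds gives Fb – Ab – C – Ebb – G, so Fb is the root — Fb dominant seventh sharp nine sharp five.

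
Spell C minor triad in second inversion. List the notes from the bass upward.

In root position, C minor triad is C–E-flat–G.
Second inversion puts the fifth (G) in the bass.

G, C, E-flat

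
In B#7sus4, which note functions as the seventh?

A#

B#7sus4 is built on B#; its 7th is a minor 7th above the root.
A seventh above B uses the letter A, and the minor 7th above B# is A#.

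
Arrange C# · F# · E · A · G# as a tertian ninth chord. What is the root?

Arranged so that each adjacent pair is a third by letter name: F# – A – C# – E – G#.
The bottom of that stack, F#, is the root (this is F# minor ninth).

F#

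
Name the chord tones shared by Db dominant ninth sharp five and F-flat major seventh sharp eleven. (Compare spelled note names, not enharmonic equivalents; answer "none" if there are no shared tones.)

Cb Eb

Db dominant ninth sharp five: Db F A Cb Eb
F-flat major seventh sharp eleven: Fb Ab Cb Eb Bb
Common to both → Cb, Eb.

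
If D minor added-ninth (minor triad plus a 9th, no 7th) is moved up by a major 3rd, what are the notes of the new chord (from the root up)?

F-sharp, A, C-sharp, G-sharp

Transposed root: D → F-sharp (major 3rd up). So we spell F-sharp minor added-ninth:
- root: F-sharp
- minor 3rd: A
- perfect 5th: C-sharp
- major 9th: G-sharp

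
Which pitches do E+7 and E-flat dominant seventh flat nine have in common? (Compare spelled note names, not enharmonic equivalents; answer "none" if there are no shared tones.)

E+7: E G# B# D
E-flat dominant seventh flat nine: Eb G Bb Db Fb
Common to both → none.

none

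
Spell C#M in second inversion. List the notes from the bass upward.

G#, C#, E#

In root position, C#M is C#–E#–G#.
Second inversion puts the fifth (G#) in the bass.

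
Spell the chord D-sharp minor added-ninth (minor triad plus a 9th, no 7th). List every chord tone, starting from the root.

D-sharp minor added-ninth is a minor added-ninth built on D-sharp.
Root: D-sharp
Minor 3rd (3rd): F-sharp
Perfect 5th (5th): A-sharp
Major 9th (9th): E-sharp

D-sharp – F-sharp – A-sharp – E-sharp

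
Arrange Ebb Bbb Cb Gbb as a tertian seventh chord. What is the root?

Cb

Arranged so that each adjacent pair is a third by letter name: Cb – Ebb – Gbb – Bbb.
The bottom of that stack, Cb, is the root (this is Cb half-diminished seventh).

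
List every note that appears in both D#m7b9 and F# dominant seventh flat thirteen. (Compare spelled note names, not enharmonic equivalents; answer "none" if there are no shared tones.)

F#  A#  C#  E

D#m7b9: D# F# A# C# E
F# dominant seventh flat thirteen: F# A# C# E D
Common to both → F#, A#, C#, E.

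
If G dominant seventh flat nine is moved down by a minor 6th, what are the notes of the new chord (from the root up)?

B, D#, F#, A, C

Transposed root: G → B (minor 6th down). So we spell B dominant seventh flat nine:
B — root
D# — major 3rd
F# — perfect 5th
A — minor 7th
C — minor 9th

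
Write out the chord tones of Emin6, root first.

Emin6: minor sixth on E.
root → E
3rd (minor 3rd) → G
5th (perfect 5th) → B
6th (major 6th) → C#

E G B C#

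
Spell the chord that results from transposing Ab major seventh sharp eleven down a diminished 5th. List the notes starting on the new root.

Transposed root: Ab → D (diminished 5th down). So we spell D major seventh sharp eleven:
root → D
3rd (major 3rd) → F#
5th (perfect 5th) → A
7th (major 7th) → C#
11th (augmented 11th) → G#

D, F#, A, C#, G#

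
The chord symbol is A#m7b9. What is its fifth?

E♯

Root of A#m7b9 = A♯. The 5th is a perfect 5th: A♯ up a perfect 5th → E♯.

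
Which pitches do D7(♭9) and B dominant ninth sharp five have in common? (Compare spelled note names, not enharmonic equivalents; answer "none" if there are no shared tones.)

A

D7(♭9) = D, F♯, A, C, E♭.
B dominant ninth sharp five = B, D♯, F𝄪, A, C♯.
Shared: A.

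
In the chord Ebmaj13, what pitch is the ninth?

Root of Ebmaj13 = Eb. The 9th is a major 9th: Eb up a major 9th → F.

F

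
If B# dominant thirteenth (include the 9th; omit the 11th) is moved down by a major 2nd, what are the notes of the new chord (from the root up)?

A-sharp – C-double-sharp – E-sharp – G-sharp – B-sharp – F-double-sharp

B-sharp down a major 2nd → A-sharp. New chord: A-sharp dominant thirteenth.
root → A-sharp
3rd (major 3rd) → C-double-sharp
5th (perfect 5th) → E-sharp
7th (minor 7th) → G-sharp
9th (major 9th) → B-sharp
13th (major 13th) → F-double-sharp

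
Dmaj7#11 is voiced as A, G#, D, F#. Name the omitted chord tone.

C#

Dmaj7#11 = D, F#, A, C#, G#. The voicing lacks the 7th (major 7th), C#.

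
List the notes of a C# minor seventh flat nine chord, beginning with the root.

C# minor seventh flat nine: minor seventh flat nine on C-sharp.
- root: C-sharp
- minor 3rd: E
- perfect 5th: G-sharp
- minor 7th: B
- minor 9th: D

C-sharp E G-sharp B D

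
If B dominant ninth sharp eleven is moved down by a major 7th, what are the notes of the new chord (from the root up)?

Transposed root: B → C (major 7th down). So we spell C dominant ninth sharp eleven:
root → C
3rd (major 3rd) → E
5th (perfect 5th) → G
7th (minor 7th) → B-flat
9th (major 9th) → D
11th (augmented 11th) → F-sharp

C  E  G  B-flat  D  F-sharp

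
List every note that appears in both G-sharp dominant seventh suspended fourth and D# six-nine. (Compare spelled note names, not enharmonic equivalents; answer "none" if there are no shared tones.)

D-sharp

G-sharp dominant seventh suspended fourth = G-sharp, C-sharp, D-sharp, F-sharp.
D# six-nine = D-sharp, F-double-sharp, A-sharp, B-sharp, E-sharp.
Shared: D-sharp.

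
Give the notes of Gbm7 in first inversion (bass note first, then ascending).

In root position, Gbm7 is Gb–Bbb–Db–Fb.
First inversion puts the third (Bbb) in the bass.

Bbb – Db – Fb – Gb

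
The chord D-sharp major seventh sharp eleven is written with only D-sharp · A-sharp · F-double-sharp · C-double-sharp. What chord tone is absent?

The full D-sharp major seventh sharp eleven chord is D-sharp, F-double-sharp, A-sharp, C-double-sharp, G-double-sharp.
Comparing with the voicing, the augmented 11th (11th) — G-double-sharp — is absent.

G-double-sharp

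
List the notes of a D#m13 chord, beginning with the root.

Root D#, quality minor thirteenth:
root → D#
3rd (minor 3rd) → F#
5th (perfect 5th) → A#
7th (minor 7th) → C#
9th (major 9th) → E#
11th (perfect 11th) → G#
13th (major 13th) → B#

D# – F# – A# – C# – E# – G# – B#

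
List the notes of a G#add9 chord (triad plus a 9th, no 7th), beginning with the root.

G#add9 is an added-ninth built on G♯.
G♯ — root
B♯ — major 3rd
D♯ — perfect 5th
A♯ — major 9th

G♯, B♯, D♯, A♯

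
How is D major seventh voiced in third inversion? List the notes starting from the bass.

C#, D, F#, A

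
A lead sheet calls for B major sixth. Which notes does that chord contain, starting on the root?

B D-sharp F-sharp G-sharp

B major sixth: major sixth on B.
root → B
3rd (major 3rd) → D-sharp
5th (perfect 5th) → F-sharp
6th (major 6th) → G-sharp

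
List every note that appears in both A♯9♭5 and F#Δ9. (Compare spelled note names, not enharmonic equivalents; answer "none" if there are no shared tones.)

A♯  G♯

A♯9♭5 = A♯, C𝄪, E, G♯, B♯.
F#Δ9 = F♯, A♯, C♯, E♯, G♯.
Shared: A♯, G♯.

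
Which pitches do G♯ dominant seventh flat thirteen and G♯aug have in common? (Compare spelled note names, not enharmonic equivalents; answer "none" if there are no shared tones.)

G♯ dominant seventh flat thirteen: G♯ B♯ D♯ F♯ E
G♯aug: G♯ B♯ D𝄪
Common to both → G♯, B♯.

G♯  B♯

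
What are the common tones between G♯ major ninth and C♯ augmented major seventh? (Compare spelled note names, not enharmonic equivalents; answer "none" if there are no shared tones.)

G♯ major ninth = G-sharp, B-sharp, D-sharp, F-double-sharp, A-sharp.
C♯ augmented major seventh = C-sharp, E-sharp, G-double-sharp, B-sharp.
Shared: B-sharp.

B-sharp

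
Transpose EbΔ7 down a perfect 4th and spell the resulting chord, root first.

Bb, D, F, A

A perfect 4th down from Eb is Bb, so the new chord is Bb major seventh.
Root: Bb
Major 3rd (3rd): D
Perfect 5th (5th): F
Major 7th (7th): A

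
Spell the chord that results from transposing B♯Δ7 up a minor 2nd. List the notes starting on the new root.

C♯ E♯ G♯ B♯

Transposed root: B♯ → C♯ (minor 2nd up). So we spell C♯ major seventh:
root → C♯
3rd (major 3rd) → E♯
5th (perfect 5th) → G♯
7th (major 7th) → B♯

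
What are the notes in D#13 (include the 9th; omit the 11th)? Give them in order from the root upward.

D#13 is a dominant thirteenth built on D#.
Root: D#
Major 3rd (3rd): F##
Perfect 5th (5th): A#
Minor 7th (7th): C#
Major 9th (9th): E#
Major 13th (13th): B#

D#  F##  A#  C#  E#  B#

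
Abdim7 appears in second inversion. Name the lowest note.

Ebb

Abdim7 = Ab–Cb–Ebb–Gbb. Second inversion → fifth in the bass = Ebb.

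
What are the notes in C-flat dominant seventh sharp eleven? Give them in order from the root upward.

Cb  Eb  Gb  Bbb  F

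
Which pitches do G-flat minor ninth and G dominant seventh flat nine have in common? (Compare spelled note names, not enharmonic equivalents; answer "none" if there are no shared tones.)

G-flat minor ninth = G-flat, B-double-flat, D-flat, F-flat, A-flat.
G dominant seventh flat nine = G, B, D, F, A-flat.
Shared: A-flat.

A-flat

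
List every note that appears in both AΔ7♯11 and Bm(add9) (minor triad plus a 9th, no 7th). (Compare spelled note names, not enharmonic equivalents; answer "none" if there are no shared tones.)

C#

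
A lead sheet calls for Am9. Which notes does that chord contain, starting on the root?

Root A, quality minor ninth:
Root: A
Minor 3rd (3rd): C
Perfect 5th (5th): E
Minor 7th (7th): G
Major 9th (9th): B

A, C, E, G, B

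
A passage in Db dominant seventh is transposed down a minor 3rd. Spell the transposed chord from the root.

D♭ down a minor 3rd → B♭. New chord: B♭ dominant seventh.
- root: B♭
- major 3rd: D
- perfect 5th: F
- minor 7th: A♭

B♭ D F A♭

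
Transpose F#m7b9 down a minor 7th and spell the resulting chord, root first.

A minor 7th down from F# is G#, so the new chord is G# minor seventh flat nine.
root → G#
3rd (minor 3rd) → B
5th (perfect 5th) → D#
7th (minor 7th) → F#
9th (minor 9th) → A

G#, B, D#, F#, A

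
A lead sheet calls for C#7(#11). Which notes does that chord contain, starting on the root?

C♯ – E♯ – G♯ – B – F𝄪

C#7(#11) is a dominant seventh sharp eleven built on C♯.
root → C♯
3rd (major 3rd) → E♯
5th (perfect 5th) → G♯
7th (minor 7th) → B
11th (augmented 11th) → F𝄪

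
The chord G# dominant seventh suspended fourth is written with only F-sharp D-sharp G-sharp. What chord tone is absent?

G# dominant seventh suspended fourth = G-sharp, C-sharp, D-sharp, F-sharp. The voicing lacks the 4th (perfect 4th), C-sharp.

C-sharp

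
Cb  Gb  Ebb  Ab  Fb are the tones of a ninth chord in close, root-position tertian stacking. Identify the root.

Fb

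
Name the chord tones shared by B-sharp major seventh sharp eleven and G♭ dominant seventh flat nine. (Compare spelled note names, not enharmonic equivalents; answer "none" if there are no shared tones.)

B-sharp major seventh sharp eleven = B-sharp, D-double-sharp, F-double-sharp, A-double-sharp, E-double-sharp.
G♭ dominant seventh flat nine = G-flat, B-flat, D-flat, F-flat, A-double-flat.
Shared: none.

none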